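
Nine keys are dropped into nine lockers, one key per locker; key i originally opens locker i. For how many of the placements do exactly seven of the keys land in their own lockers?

36

Pick the 7 fixed positions: C(9,7) = 36 ways.
The other 2 form a derangement: !2 = 1.
Total: 36 × 1 = 36.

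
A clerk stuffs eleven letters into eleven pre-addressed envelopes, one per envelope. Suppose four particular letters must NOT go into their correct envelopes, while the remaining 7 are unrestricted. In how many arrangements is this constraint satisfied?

27422640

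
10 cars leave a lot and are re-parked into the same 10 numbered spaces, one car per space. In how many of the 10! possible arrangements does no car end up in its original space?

1334961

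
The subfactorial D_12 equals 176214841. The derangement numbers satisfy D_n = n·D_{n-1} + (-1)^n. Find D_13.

2290792932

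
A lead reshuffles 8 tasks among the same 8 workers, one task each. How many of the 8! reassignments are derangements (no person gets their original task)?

By inclusion-exclusion, !8 = Σ (-1)^k · 8!/k! for k=0..8
= 8! - 8!/1! + 8!/2! - 8!/3! + 8!/4! - 8!/5! + 8!/6! - 8!/7! + 8!/8!
= 40320 - 40320 + 20160 - 6720 + 1680 - 336 + 56 - 8 + 1
= 14833

14833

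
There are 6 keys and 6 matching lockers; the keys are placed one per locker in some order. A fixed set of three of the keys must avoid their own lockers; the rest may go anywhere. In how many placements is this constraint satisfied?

426

Inclusion-exclusion on the 3 forbidden self-matches:
Σ_{j=0}^{3} (-1)^j C(3,j)(6-j)!
= C(3,0)·6! - C(3,1)·5! + C(3,2)·4! - C(3,3)·3!
= 720 - 360 + 72 - 6
= 426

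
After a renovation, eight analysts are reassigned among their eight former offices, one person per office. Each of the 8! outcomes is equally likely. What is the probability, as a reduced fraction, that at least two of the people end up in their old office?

2131/8064

Favorable outcomes: Σ_{i≥2} C(8,i)·!(8-i) = 28·265 + 56·44 + 70·9 + 56·2 + 28·1 + 8·0 + 1·1 = 10655.
Total outcomes: 8! = 40320.
Probability = 10655/40320 = 2131/8064.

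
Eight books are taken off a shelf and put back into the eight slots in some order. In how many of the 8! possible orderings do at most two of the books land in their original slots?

37085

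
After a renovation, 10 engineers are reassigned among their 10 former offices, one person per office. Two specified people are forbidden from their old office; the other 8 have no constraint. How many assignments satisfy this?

Inclusion-exclusion on the 2 forbidden self-matches:
Σ_{j=0}^{2} (-1)^j C(2,j)(10-j)!
= C(2,0)·10! - C(2,1)·9! + C(2,2)·8!
= 3628800 - 725760 + 40320
= 2943360

2943360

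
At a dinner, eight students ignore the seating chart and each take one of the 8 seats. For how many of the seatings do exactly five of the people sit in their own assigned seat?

112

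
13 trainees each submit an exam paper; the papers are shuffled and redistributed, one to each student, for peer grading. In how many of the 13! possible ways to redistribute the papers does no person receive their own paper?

2290792932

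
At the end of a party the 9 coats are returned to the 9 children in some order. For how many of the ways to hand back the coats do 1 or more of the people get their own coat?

229384

# with exactly i fixed is C(9,i)·!(9-i); sum over i=1..9:
  i=1: C(9,1)·!8 = 9·14833 = 133497
  i=2: C(9,2)·!7 = 36·1854 = 66744
  i=3: C(9,3)·!6 = 84·265 = 22260
  i=4: C(9,4)·!5 = 126·44 = 5544
  i=5: C(9,5)·!4 = 126·9 = 1134
  i=6: C(9,6)·!3 = 84·2 = 168
  i=7: C(9,7)·!2 = 36·1 = 36
  i=8: C(9,8)·!1 = 9·0 = 0
  i=9: C(9,9)·!0 = 1·1 = 1
Total = 229384.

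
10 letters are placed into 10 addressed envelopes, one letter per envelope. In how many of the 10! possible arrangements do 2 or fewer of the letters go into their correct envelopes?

# with exactly i fixed is C(10,i)·!(10-i); sum over i=0..2:
  i=0: C(10,0)·!10 = 1·1334961 = 1334961
  i=1: C(10,1)·!9 = 10·133496 = 1334960
  i=2: C(10,2)·!8 = 45·14833 = 667485
Total = 3337406.

3337406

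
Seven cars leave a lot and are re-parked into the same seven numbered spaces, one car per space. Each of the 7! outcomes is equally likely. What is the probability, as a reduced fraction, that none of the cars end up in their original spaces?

103/280

Favorable outcomes: !7 = 1854.
Total outcomes: 7! = 5040.
Probability = 1854/5040 = 103/280.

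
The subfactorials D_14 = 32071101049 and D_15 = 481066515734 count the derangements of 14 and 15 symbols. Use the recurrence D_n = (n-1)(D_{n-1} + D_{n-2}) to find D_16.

7697064251745

D_16 = (16-1)·(D_15 + D_14) = 15·(481066515734 + 32071101049) = 15·513137616783 = 7697064251745.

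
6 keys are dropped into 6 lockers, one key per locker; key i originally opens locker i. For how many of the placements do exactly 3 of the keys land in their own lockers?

Choose which 3 of the 6 are fixed: C(6,3) = 20.
The other 3 form a derangement: !3 = 2.
Total: 20 × 2 = 40.

40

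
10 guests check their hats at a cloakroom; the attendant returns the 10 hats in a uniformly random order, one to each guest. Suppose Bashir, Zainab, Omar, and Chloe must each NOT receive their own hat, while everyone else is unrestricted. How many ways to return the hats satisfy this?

2399760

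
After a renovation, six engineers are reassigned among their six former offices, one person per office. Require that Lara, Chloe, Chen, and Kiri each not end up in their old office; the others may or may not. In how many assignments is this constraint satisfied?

Let A_j be the event that the j-th constrained one is fixed. By inclusion-exclusion over the 4 events:
Σ_{j=0}^{4} (-1)^j C(4,j)(6-j)!
= C(4,0)·6! - C(4,1)·5! + C(4,2)·4! - C(4,3)·3! + C(4,4)·2!
= 720 - 480 + 144 - 24 + 2
= 362

362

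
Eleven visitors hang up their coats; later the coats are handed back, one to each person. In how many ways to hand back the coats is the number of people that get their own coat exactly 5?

Pick the 5 fixed positions: C(11,5) = 462 ways.
The other 6 form a derangement: !6 = 265.
Total: 462 × 265 = 122430.

122430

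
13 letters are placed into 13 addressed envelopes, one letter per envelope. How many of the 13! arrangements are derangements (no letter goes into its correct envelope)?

2290792932

Use !n = (n-1)(!(n-1) + !(n-2)).
!13 = 12·(176214841 + 14684570) = 12·190899411 = 2290792932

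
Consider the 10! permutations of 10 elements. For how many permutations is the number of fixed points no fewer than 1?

2293839

Sum C(10,i)·!(10-i) for i = 1..10:
  i=1: C(10,1)·!9 = 10·133496 = 1334960
  i=2: C(10,2)·!8 = 45·14833 = 667485
  i=3: C(10,3)·!7 = 120·1854 = 222480
  i=4: C(10,4)·!6 = 210·265 = 55650
  i=5: C(10,5)·!5 = 252·44 = 11088
  i=6: C(10,6)·!4 = 210·9 = 1890
  i=7: C(10,7)·!3 = 120·2 = 240
  i=8: C(10,8)·!2 = 45·1 = 45
  i=9: C(10,9)·!1 = 10·0 = 0
  i=10: C(10,10)·!0 = 1·1 = 1
Total = 2293839.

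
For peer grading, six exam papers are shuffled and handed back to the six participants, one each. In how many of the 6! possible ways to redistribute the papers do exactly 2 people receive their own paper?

Choose which 2 of the 6 are fixed: C(6,2) = 15.
The remaining 4 must be deranged: !4 = 9.
Total: 15 × 9 = 135.

135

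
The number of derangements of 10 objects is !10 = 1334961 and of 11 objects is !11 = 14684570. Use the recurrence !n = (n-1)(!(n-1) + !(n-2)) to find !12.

176214841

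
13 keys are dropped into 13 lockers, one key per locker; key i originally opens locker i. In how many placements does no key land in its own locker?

2290792932

Use !n = n·!(n-1) + (-1)^n.
!13 = 13·176214841 - 1 = 2290792932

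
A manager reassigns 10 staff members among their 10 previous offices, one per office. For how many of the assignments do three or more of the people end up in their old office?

Sum C(10,i)·!(10-i) for i = 3..10:
  i=3: C(10,3)·!7 = 120·1854 = 222480
  i=4: C(10,4)·!6 = 210·265 = 55650
  i=5: C(10,5)·!5 = 252·44 = 11088
  i=6: C(10,6)·!4 = 210·9 = 1890
  i=7: C(10,7)·!3 = 120·2 = 240
  i=8: C(10,8)·!2 = 45·1 = 45
  i=9: C(10,9)·!1 = 10·0 = 0
  i=10: C(10,10)·!0 = 1·1 = 1
Total = 291394.

291394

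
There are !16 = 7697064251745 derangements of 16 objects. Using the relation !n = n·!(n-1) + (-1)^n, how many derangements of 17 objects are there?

!17 = 17·7697064251745 - 1 = 130850092279664.

130850092279664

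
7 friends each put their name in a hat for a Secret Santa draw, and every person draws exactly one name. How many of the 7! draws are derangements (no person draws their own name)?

!7 is the nearest integer to 7!/e.
7! = 5040, and 5040/e ≈ 1854.11, so !7 = 1854.

1854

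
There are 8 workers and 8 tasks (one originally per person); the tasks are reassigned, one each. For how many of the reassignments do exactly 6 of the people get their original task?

Pick the 6 fixed positions: C(8,6) = 28 ways.
The other 2 form a derangement: !2 = 1.
Total: 28 × 1 = 28.

28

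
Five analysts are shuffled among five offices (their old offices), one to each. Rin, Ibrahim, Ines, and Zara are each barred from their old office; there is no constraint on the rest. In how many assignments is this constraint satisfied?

53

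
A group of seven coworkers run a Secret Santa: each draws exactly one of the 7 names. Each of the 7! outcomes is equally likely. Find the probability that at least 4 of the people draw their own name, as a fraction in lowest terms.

Favorable outcomes: Σ_{i≥4} C(7,i)·!(7-i) = 35·2 + 21·1 + 7·0 + 1·1 = 92.
Total outcomes: 7! = 5040.
Probability = 92/5040 = 23/1260.

23/1260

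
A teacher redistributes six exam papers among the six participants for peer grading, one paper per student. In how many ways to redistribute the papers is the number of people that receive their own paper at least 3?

56

# with exactly i fixed is C(6,i)·!(6-i); sum over i=3..6:
  i=3: C(6,3)·!3 = 20·2 = 40
  i=4: C(6,4)·!2 = 15·1 = 15
  i=5: C(6,5)·!1 = 6·0 = 0
  i=6: C(6,6)·!0 = 1·1 = 1
Total = 56.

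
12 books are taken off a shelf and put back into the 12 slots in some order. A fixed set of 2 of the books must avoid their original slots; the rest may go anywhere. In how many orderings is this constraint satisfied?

Inclusion-exclusion on the 2 forbidden self-matches:
Σ_{j=0}^{2} (-1)^j C(2,j)(12-j)!
= C(2,0)·12! - C(2,1)·11! + C(2,2)·10!
= 479001600 - 79833600 + 3628800
= 402796800

402796800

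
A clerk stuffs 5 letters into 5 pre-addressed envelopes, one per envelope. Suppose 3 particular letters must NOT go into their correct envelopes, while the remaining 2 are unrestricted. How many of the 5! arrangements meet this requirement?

Inclusion-exclusion on the 3 forbidden self-matches:
Σ_{j=0}^{3} (-1)^j C(3,j)(5-j)!
= C(3,0)·5! - C(3,1)·4! + C(3,2)·3! - C(3,3)·2!
= 120 - 72 + 18 - 2
= 64

64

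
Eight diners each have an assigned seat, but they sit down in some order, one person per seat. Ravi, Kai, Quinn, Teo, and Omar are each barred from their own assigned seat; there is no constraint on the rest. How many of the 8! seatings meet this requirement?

Let A_j be the event that the j-th constrained one is fixed. By inclusion-exclusion over the 5 events:
Σ_{j=0}^{5} (-1)^j C(5,j)(8-j)!
= C(5,0)·8! - C(5,1)·7! + C(5,2)·6! - C(5,3)·5! + C(5,4)·4! - C(5,5)·3!
= 40320 - 25200 + 7200 - 1200 + 120 - 6
= 21234

21234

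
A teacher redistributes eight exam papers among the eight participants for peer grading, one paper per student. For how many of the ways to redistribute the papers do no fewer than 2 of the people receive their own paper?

10655

# with exactly i fixed is C(8,i)·!(8-i); sum over i=2..8:
  i=2: C(8,2)·!6 = 28·265 = 7420
  i=3: C(8,3)·!5 = 56·44 = 2464
  i=4: C(8,4)·!4 = 70·9 = 630
  i=5: C(8,5)·!3 = 56·2 = 112
  i=6: C(8,6)·!2 = 28·1 = 28
  i=7: C(8,7)·!1 = 8·0 = 0
  i=8: C(8,8)·!0 = 1·1 = 1
Total = 10655.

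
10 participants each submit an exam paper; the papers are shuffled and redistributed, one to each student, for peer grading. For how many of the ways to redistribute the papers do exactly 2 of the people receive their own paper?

667485

Pick the 2 fixed positions: C(10,2) = 45 ways.
The other 8 form a derangement: !8 = 14833.
Total: 45 × 14833 = 667485.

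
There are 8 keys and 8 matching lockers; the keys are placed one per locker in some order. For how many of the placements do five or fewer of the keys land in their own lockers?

40291

# with exactly i fixed is C(8,i)·!(8-i); sum over i=0..5:
  i=0: C(8,0)·!8 = 1·14833 = 14833
  i=1: C(8,1)·!7 = 8·1854 = 14832
  i=2: C(8,2)·!6 = 28·265 = 7420
  i=3: C(8,3)·!5 = 56·44 = 2464
  i=4: C(8,4)·!4 = 70·9 = 630
  i=5: C(8,5)·!3 = 56·2 = 112
Total = 40291.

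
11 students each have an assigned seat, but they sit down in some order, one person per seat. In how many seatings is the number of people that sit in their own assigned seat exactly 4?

611820

Choose which 4 of the 11 are fixed: C(11,4) = 330.
The remaining 7 must be deranged: !7 = 1854.
Total: 330 × 1854 = 611820.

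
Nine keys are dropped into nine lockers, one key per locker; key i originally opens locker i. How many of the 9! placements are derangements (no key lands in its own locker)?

!9 is the nearest integer to 9!/e.
9! = 362880, and 362880/e ≈ 133496.09, so !9 = 133496.

133496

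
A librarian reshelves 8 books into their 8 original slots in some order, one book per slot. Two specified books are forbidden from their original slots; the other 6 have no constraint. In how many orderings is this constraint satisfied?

30960

Inclusion-exclusion on the 2 forbidden self-matches:
Σ_{j=0}^{2} (-1)^j C(2,j)(8-j)!
= C(2,0)·8! - C(2,1)·7! + C(2,2)·6!
= 40320 - 10080 + 720
= 30960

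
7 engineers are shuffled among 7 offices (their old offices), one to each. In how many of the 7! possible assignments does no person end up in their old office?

1854

!7 is the nearest integer to 7!/e.
7! = 5040, and 5040/e ≈ 1854.11, so !7 = 1854.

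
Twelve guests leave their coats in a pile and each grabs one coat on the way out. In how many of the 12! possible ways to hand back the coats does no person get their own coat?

176214841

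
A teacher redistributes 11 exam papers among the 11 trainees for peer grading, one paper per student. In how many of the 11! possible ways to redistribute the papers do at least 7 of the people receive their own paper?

3356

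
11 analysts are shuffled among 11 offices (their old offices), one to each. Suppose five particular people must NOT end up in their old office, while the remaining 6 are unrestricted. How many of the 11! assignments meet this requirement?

25022880

Inclusion-exclusion on the 5 forbidden self-matches:
Σ_{j=0}^{5} (-1)^j C(5,j)(11-j)!
= C(5,0)·11! - C(5,1)·10! + C(5,2)·9! - C(5,3)·8! + C(5,4)·7! - C(5,5)·6!
= 39916800 - 18144000 + 3628800 - 403200 + 25200 - 720
= 25022880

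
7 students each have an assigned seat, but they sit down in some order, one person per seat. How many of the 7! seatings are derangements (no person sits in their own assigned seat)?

1854

By inclusion-exclusion, !7 = Σ (-1)^k · 7!/k! for k=0..7
= 7! - 7!/1! + 7!/2! - 7!/3! + 7!/4! - 7!/5! + 7!/6! - 7!/7!
= 5040 - 5040 + 2520 - 840 + 210 - 42 + 7 - 1
= 1854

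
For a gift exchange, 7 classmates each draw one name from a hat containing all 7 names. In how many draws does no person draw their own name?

The subfactorial !7 = [7!/e] (nearest integer).
7! = 5040, and 5040/e ≈ 1854.11, so !7 = 1854.

1854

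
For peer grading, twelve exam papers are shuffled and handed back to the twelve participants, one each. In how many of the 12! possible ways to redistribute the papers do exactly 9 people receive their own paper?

440

Choose which 9 of the 12 are fixed: C(12,9) = 220.
The remaining 3 must be deranged: !3 = 2.
Total: 220 × 2 = 440.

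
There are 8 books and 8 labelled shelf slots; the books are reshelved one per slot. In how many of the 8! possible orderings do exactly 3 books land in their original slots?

2464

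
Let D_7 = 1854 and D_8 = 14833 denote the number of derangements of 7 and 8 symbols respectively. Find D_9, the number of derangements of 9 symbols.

133496

D_9 = (9-1)·(D_8 + D_7) = 8·(14833 + 1854) = 8·16687 = 133496.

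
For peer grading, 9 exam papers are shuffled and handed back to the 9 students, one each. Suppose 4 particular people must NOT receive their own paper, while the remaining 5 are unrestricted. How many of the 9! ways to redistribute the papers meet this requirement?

229080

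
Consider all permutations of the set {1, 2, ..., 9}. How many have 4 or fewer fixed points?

# with exactly i fixed is C(9,i)·!(9-i); sum over i=0..4:
  i=0: C(9,0)·!9 = 1·133496 = 133496
  i=1: C(9,1)·!8 = 9·14833 = 133497
  i=2: C(9,2)·!7 = 36·1854 = 66744
  i=3: C(9,3)·!6 = 84·265 = 22260
  i=4: C(9,4)·!5 = 126·44 = 5544
Total = 361541.

361541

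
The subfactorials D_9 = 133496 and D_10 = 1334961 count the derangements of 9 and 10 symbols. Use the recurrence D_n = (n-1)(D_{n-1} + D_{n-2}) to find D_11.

D_11 = (11-1)·(D_10 + D_9) = 10·(1334961 + 133496) = 10·1468457 = 14684570.

14684570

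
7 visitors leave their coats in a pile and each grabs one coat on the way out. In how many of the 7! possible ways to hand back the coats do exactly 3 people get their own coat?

Pick the 3 fixed positions: C(7,3) = 35 ways.
The remaining 4 must be deranged: !4 = 9.
Total: 35 × 9 = 315.

315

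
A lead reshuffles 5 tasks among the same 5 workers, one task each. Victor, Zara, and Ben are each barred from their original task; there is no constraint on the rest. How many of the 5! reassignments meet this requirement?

Inclusion-exclusion on the 3 forbidden self-matches:
Σ_{j=0}^{3} (-1)^j C(3,j)(5-j)!
= C(3,0)·5! - C(3,1)·4! + C(3,2)·3! - C(3,3)·2!
= 120 - 72 + 18 - 2
= 64

64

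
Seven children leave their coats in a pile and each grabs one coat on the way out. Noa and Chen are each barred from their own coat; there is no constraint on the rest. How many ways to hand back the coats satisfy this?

3720

Inclusion-exclusion on the 2 forbidden self-matches:
Σ_{j=0}^{2} (-1)^j C(2,j)(7-j)!
= C(2,0)·7! - C(2,1)·6! + C(2,2)·5!
= 5040 - 1440 + 120
= 3720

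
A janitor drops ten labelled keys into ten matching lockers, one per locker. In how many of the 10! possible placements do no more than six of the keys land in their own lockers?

3628514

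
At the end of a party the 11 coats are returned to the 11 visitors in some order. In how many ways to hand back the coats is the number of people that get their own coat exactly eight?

Choose which 8 of the 11 are fixed: C(11,8) = 165.
The remaining 3 must be deranged: !3 = 2.
Total: 165 × 2 = 330.

330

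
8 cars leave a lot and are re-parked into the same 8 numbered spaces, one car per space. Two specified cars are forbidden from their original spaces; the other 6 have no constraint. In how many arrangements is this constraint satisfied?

30960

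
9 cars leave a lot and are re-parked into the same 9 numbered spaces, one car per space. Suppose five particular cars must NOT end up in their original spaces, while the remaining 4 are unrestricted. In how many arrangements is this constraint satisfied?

Let A_j be the event that the j-th constrained one is fixed. By inclusion-exclusion over the 5 events:
Σ_{j=0}^{5} (-1)^j C(5,j)(9-j)!
= C(5,0)·9! - C(5,1)·8! + C(5,2)·7! - C(5,3)·6! + C(5,4)·5! - C(5,5)·4!
= 362880 - 201600 + 50400 - 7200 + 600 - 24
= 205056

205056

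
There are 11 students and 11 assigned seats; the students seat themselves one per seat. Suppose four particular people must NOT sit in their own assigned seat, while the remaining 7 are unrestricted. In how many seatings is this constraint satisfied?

Inclusion-exclusion on the 4 forbidden self-matches:
Σ_{j=0}^{4} (-1)^j C(4,j)(11-j)!
= C(4,0)·11! - C(4,1)·10! + C(4,2)·9! - C(4,3)·8! + C(4,4)·7!
= 39916800 - 14515200 + 2177280 - 161280 + 5040
= 27422640

27422640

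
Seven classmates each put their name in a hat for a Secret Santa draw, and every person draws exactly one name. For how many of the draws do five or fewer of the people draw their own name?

5039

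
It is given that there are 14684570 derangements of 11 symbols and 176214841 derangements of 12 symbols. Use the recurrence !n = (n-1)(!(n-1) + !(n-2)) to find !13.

2290792932

!13 = (13-1)·(!12 + !11) = 12·(176214841 + 14684570) = 12·190899411 = 2290792932.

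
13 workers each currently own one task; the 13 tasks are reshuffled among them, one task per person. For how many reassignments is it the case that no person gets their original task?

!13 = 13! · Σ_{k=0}^{13} (-1)^k/k!
= 13! - 13!/1! + 13!/2! - 13!/3! + 13!/4! - 13!/5! + 13!/6! - 13!/7! + 13!/8! - 13!/9! + 13!/10! - 13!/11! + 13!/12! - 13!/13!
= 6227020800 - 6227020800 + 3113510400 - 1037836800 + 259459200 - 51891840 + 8648640 - 1235520 + 154440 - 17160 + 1716 - 156 + 13 - 1
= 2290792932

2290792932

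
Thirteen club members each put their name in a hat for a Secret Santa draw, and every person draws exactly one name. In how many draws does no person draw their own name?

2290792932

!13 is the nearest integer to 13!/e.
13! = 6227020800, and 6227020800/e ≈ 2290792932.07, so !13 = 2290792932.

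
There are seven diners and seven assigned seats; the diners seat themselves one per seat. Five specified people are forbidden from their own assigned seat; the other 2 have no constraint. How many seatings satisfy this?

2428

Inclusion-exclusion on the 5 forbidden self-matches:
Σ_{j=0}^{5} (-1)^j C(5,j)(7-j)!
= C(5,0)·7! - C(5,1)·6! + C(5,2)·5! - C(5,3)·4! + C(5,4)·3! - C(5,5)·2!
= 5040 - 3600 + 1200 - 240 + 30 - 2
= 2428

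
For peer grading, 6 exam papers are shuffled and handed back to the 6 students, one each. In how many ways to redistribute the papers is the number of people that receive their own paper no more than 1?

Sum C(6,i)·!(6-i) for i = 0..1:
  i=0: C(6,0)·!6 = 1·265 = 265
  i=1: C(6,1)·!5 = 6·44 = 264
Total = 529.

529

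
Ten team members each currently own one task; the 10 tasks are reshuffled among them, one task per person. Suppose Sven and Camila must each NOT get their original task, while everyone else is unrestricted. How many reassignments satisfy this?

2943360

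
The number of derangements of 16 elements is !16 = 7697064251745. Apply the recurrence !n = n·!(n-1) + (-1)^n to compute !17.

130850092279664

!17 = 17·7697064251745 - 1 = 130850092279664.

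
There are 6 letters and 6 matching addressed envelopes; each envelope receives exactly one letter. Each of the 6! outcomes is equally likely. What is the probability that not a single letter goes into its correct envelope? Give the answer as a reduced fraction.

53/144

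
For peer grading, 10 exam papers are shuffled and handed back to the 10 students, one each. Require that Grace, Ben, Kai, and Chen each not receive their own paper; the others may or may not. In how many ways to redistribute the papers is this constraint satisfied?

2399760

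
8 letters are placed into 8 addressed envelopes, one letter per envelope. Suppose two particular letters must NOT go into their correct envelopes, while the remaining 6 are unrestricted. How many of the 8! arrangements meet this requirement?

Inclusion-exclusion on the 2 forbidden self-matches:
Σ_{j=0}^{2} (-1)^j C(2,j)(8-j)!
= C(2,0)·8! - C(2,1)·7! + C(2,2)·6!
= 40320 - 10080 + 720
= 30960

30960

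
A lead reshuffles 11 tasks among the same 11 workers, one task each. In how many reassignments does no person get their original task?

14684570

Recurrence: !11 = 10·(!10 + !9).
!11 = 10·(1334961 + 133496) = 10·1468457 = 14684570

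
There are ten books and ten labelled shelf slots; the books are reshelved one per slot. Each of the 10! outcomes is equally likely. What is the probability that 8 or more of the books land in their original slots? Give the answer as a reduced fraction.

23/1814400

Favorable outcomes: Σ_{i≥8} C(10,i)·!(10-i) = 45·1 + 10·0 + 1·1 = 46.
Total outcomes: 10! = 3628800.
Probability = 46/3628800 = 23/1814400.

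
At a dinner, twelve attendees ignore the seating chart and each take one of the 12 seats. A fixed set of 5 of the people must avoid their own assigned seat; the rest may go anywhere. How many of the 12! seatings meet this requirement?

Inclusion-exclusion on the 5 forbidden self-matches:
Σ_{j=0}^{5} (-1)^j C(5,j)(12-j)!
= C(5,0)·12! - C(5,1)·11! + C(5,2)·10! - C(5,3)·9! + C(5,4)·8! - C(5,5)·7!
= 479001600 - 199584000 + 36288000 - 3628800 + 201600 - 5040
= 312273360

312273360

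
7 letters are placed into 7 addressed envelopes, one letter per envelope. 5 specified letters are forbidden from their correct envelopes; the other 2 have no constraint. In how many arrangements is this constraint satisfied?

Inclusion-exclusion on the 5 forbidden self-matches:
Σ_{j=0}^{5} (-1)^j C(5,j)(7-j)!
= C(5,0)·7! - C(5,1)·6! + C(5,2)·5! - C(5,3)·4! + C(5,4)·3! - C(5,5)·2!
= 5040 - 3600 + 1200 - 240 + 30 - 2
= 2428

2428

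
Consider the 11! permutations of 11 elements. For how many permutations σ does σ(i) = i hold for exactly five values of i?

122430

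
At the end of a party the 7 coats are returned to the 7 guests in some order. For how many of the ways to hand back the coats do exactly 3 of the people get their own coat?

315

Pick the 3 fixed positions: C(7,3) = 35 ways.
The other 4 form a derangement: !4 = 9.
Total: 35 × 9 = 315.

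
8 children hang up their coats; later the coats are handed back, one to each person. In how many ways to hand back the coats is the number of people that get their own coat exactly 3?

Pick the 3 fixed positions: C(8,3) = 56 ways.
The other 5 form a derangement: !5 = 44.
Total: 56 × 44 = 2464.

2464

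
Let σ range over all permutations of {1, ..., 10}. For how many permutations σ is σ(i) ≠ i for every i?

The number of derangements of 10 is !10 = Σ_{k=0}^{10} (-1)^k·10!/k!
= 10! - 10!/1! + 10!/2! - 10!/3! + 10!/4! - 10!/5! + 10!/6! - 10!/7! + 10!/8! - 10!/9! + 10!/10!
= 3628800 - 3628800 + 1814400 - 604800 + 151200 - 30240 + 5040 - 720 + 90 - 10 + 1
= 1334961

1334961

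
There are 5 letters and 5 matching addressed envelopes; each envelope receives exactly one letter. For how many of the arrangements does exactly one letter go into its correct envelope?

Pick the single fixed position: C(5,1) = 5 ways.
The remaining 4 must be deranged: !4 = 9.
Total: 5 × 9 = 45.

45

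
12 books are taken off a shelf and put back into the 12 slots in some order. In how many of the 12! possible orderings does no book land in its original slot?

The number of derangements of 12 is !12 = Σ_{k=0}^{12} (-1)^k·12!/k!
= 12! - 12!/1! + 12!/2! - 12!/3! + 12!/4! - 12!/5! + 12!/6! - 12!/7! + 12!/8! - 12!/9! + 12!/10! - 12!/11! + 12!/12!
= 479001600 - 479001600 + 239500800 - 79833600 + 19958400 - 3991680 + 665280 - 95040 + 11880 - 1320 + 132 - 12 + 1
= 176214841

176214841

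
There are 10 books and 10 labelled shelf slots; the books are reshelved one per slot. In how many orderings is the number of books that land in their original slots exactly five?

11088

Choose which 5 of the 10 are fixed: C(10,5) = 252.
The other 5 form a derangement: !5 = 44.
Total: 252 × 44 = 11088.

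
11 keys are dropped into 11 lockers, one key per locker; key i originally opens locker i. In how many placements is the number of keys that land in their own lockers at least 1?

25232230

Sum C(11,i)·!(11-i) for i = 1..11:
  i=1: C(11,1)·!10 = 11·1334961 = 14684571
  i=2: C(11,2)·!9 = 55·133496 = 7342280
  i=3: C(11,3)·!8 = 165·14833 = 2447445
  i=4: C(11,4)·!7 = 330·1854 = 611820
  i=5: C(11,5)·!6 = 462·265 = 122430
  i=6: C(11,6)·!5 = 462·44 = 20328
  i=7: C(11,7)·!4 = 330·9 = 2970
  i=8: C(11,8)·!3 = 165·2 = 330
  i=9: C(11,9)·!2 = 55·1 = 55
  i=10: C(11,10)·!1 = 11·0 = 0
  i=11: C(11,11)·!0 = 1·1 = 1
Total = 25232230.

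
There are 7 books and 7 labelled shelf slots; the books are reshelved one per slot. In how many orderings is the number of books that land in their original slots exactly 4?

Choose which 4 of the 7 are fixed: C(7,4) = 35.
The remaining 3 must be deranged: !3 = 2.
Total: 35 × 2 = 70.

70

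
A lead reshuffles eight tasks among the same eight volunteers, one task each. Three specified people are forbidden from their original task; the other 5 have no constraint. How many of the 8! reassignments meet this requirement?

27240

Let A_j be the event that the j-th constrained one is fixed. By inclusion-exclusion over the 3 events:
Σ_{j=0}^{3} (-1)^j C(3,j)(8-j)!
= C(3,0)·8! - C(3,1)·7! + C(3,2)·6! - C(3,3)·5!
= 40320 - 15120 + 2160 - 120
= 27240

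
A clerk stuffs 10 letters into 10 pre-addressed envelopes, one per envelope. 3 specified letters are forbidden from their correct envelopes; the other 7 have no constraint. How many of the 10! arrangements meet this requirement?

2656080

Inclusion-exclusion on the 3 forbidden self-matches:
Σ_{j=0}^{3} (-1)^j C(3,j)(10-j)!
= C(3,0)·10! - C(3,1)·9! + C(3,2)·8! - C(3,3)·7!
= 3628800 - 1088640 + 120960 - 5040
= 2656080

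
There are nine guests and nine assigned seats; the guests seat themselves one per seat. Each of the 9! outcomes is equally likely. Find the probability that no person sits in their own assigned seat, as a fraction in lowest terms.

16687/45360

Favorable outcomes: !9 = 133496.
Total outcomes: 9! = 362880.
Probability = 133496/362880 = 16687/45360.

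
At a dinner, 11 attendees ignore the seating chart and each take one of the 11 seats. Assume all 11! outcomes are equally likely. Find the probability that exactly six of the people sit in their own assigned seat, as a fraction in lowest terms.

11/21600

Favorable outcomes: C(11,6)·!5 = 462·44 = 20328.
Total outcomes: 11! = 39916800.
Probability = 20328/39916800 = 11/21600.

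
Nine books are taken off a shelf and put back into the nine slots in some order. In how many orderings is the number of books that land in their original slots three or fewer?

# with exactly i fixed is C(9,i)·!(9-i); sum over i=0..3:
  i=0: C(9,0)·!9 = 1·133496 = 133496
  i=1: C(9,1)·!8 = 9·14833 = 133497
  i=2: C(9,2)·!7 = 36·1854 = 66744
  i=3: C(9,3)·!6 = 84·265 = 22260
Total = 355997.

355997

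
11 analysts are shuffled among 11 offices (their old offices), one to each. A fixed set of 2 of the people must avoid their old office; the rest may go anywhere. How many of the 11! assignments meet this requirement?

33022080

Inclusion-exclusion on the 2 forbidden self-matches:
Σ_{j=0}^{2} (-1)^j C(2,j)(11-j)!
= C(2,0)·11! - C(2,1)·10! + C(2,2)·9!
= 39916800 - 7257600 + 362880
= 33022080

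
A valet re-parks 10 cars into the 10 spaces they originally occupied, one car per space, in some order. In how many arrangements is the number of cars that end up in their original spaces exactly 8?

Pick the 8 fixed positions: C(10,8) = 45 ways.
The remaining 2 must be deranged: !2 = 1.
Total: 45 × 1 = 45.

45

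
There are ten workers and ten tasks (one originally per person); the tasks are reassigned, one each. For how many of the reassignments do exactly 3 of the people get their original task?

Choose which 3 of the 10 are fixed: C(10,3) = 120.
The other 7 form a derangement: !7 = 1854.
Total: 120 × 1854 = 222480.

222480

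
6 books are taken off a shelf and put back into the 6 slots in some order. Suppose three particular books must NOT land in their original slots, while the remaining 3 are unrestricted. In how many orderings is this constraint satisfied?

426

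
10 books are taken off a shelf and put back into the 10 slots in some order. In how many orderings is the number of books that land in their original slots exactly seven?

240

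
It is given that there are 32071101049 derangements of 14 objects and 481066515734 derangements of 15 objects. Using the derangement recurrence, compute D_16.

D_16 = (16-1)·(D_15 + D_14) = 15·(481066515734 + 32071101049) = 15·513137616783 = 7697064251745.

7697064251745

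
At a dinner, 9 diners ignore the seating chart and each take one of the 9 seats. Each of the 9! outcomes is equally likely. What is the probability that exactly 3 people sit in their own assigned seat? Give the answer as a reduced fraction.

53/864

Favorable outcomes: C(9,3)·!6 = 84·265 = 22260.
Total outcomes: 9! = 362880.
Probability = 22260/362880 = 53/864.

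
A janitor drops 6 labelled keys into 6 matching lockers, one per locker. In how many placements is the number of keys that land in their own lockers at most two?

664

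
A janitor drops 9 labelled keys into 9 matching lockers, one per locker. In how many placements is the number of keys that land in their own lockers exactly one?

133497

Pick the single fixed position: C(9,1) = 9 ways.
The remaining 8 must be deranged: !8 = 14833.
Total: 9 × 14833 = 133497.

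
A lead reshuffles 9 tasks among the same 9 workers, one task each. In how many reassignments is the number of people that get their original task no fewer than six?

Sum C(9,i)·!(9-i) for i = 6..9:
  i=6: C(9,6)·!3 = 84·2 = 168
  i=7: C(9,7)·!2 = 36·1 = 36
  i=8: C(9,8)·!1 = 9·0 = 0
  i=9: C(9,9)·!0 = 1·1 = 1
Total = 205.

205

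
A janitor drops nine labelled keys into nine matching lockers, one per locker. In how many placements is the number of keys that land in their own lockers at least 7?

# with exactly i fixed is C(9,i)·!(9-i); sum over i=7..9:
  i=7: C(9,7)·!2 = 36·1 = 36
  i=8: C(9,8)·!1 = 9·0 = 0
  i=9: C(9,9)·!0 = 1·1 = 1
Total = 37.

37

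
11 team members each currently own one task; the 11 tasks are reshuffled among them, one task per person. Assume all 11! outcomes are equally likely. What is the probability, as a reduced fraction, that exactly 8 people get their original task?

1/120960

Favorable outcomes: C(11,8)·!3 = 165·2 = 330.
Total outcomes: 11! = 39916800.
Probability = 330/39916800 = 1/120960.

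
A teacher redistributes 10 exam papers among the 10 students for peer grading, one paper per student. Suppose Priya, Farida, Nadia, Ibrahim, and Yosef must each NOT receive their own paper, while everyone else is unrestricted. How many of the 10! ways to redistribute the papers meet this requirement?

Inclusion-exclusion on the 5 forbidden self-matches:
Σ_{j=0}^{5} (-1)^j C(5,j)(10-j)!
= C(5,0)·10! - C(5,1)·9! + C(5,2)·8! - C(5,3)·7! + C(5,4)·6! - C(5,5)·5!
= 3628800 - 1814400 + 403200 - 50400 + 3600 - 120
= 2170680

2170680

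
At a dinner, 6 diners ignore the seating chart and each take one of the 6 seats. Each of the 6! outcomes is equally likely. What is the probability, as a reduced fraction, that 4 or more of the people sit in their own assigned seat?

Favorable outcomes: Σ_{i≥4} C(6,i)·!(6-i) = 15·1 + 6·0 + 1·1 = 16.
Total outcomes: 6! = 720.
Probability = 16/720 = 1/45.

1/45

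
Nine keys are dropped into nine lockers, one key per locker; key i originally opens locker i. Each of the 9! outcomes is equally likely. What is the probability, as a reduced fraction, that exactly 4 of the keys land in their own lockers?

11/720

Favorable outcomes: C(9,4)·!5 = 126·44 = 5544.
Total outcomes: 9! = 362880.
Probability = 5544/362880 = 11/720.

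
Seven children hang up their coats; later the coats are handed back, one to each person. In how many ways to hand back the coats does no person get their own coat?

1854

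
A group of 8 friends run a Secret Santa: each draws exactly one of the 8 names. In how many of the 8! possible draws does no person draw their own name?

14833

By inclusion-exclusion, !8 = Σ (-1)^k · 8!/k! for k=0..8
= 8! - 8!/1! + 8!/2! - 8!/3! + 8!/4! - 8!/5! + 8!/6! - 8!/7! + 8!/8!
= 40320 - 40320 + 20160 - 6720 + 1680 - 336 + 56 - 8 + 1
= 14833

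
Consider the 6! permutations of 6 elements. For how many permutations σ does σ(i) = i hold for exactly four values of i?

Pick the 4 fixed positions: C(6,4) = 15 ways.
The other 2 form a derangement: !2 = 1.
Total: 15 × 1 = 15.

15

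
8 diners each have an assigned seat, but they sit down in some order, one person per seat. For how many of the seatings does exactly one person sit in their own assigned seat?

14832

Choose which one of the 8 is fixed: C(8,1) = 8.
The remaining 7 must be deranged: !7 = 1854.
Total: 8 × 1854 = 14832.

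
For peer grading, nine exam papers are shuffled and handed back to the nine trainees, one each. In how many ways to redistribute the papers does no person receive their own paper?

Recurrence: !9 = 8·(!8 + !7).
!9 = 8·(14833 + 1854) = 8·16687 = 133496

133496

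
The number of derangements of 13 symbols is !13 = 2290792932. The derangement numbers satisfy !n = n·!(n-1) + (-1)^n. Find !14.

32071101049

!14 = 14·2290792932 + 1 = 32071101049.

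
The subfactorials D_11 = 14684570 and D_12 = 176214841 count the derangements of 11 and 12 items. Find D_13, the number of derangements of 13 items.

2290792932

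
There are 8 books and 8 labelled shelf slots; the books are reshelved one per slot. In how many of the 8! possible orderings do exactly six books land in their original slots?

28

Pick the 6 fixed positions: C(8,6) = 28 ways.
The remaining 2 must be deranged: !2 = 1.
Total: 28 × 1 = 28.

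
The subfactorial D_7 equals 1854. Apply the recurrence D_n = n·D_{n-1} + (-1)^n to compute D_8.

14833

D_8 = 8·1854 + 1 = 14833.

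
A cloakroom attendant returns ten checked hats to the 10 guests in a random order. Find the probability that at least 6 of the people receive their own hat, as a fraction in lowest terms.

Favorable outcomes: Σ_{i≥6} C(10,i)·!(10-i) = 210·9 + 120·2 + 45·1 + 10·0 + 1·1 = 2176.
Total outcomes: 10! = 3628800.
Probability = 2176/3628800 = 17/28350.

17/28350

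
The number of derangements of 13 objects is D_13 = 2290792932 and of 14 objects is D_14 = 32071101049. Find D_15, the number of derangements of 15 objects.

D_15 = (15-1)·(D_14 + D_13) = 14·(32071101049 + 2290792932) = 14·34361893981 = 481066515734.

481066515734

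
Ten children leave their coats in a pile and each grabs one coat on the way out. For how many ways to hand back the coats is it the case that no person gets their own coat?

Use !n = (n-1)(!(n-1) + !(n-2)).
!10 = 9·(133496 + 14833) = 9·148329 = 1334961

1334961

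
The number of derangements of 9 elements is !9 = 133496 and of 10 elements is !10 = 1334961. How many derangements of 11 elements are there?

14684570

!11 = (11-1)·(!10 + !9) = 10·(1334961 + 133496) = 10·1468457 = 14684570.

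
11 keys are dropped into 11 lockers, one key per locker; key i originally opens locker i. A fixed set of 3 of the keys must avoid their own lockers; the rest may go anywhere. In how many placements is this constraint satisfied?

Let A_j be the event that the j-th constrained one is fixed. By inclusion-exclusion over the 3 events:
Σ_{j=0}^{3} (-1)^j C(3,j)(11-j)!
= C(3,0)·11! - C(3,1)·10! + C(3,2)·9! - C(3,3)·8!
= 39916800 - 10886400 + 1088640 - 40320
= 30078720

30078720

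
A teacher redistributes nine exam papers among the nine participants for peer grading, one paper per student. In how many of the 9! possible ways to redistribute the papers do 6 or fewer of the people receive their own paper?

# with exactly i fixed is C(9,i)·!(9-i); sum over i=0..6:
  i=0: C(9,0)·!9 = 1·133496 = 133496
  i=1: C(9,1)·!8 = 9·14833 = 133497
  i=2: C(9,2)·!7 = 36·1854 = 66744
  i=3: C(9,3)·!6 = 84·265 = 22260
  i=4: C(9,4)·!5 = 126·44 = 5544
  i=5: C(9,5)·!4 = 126·9 = 1134
  i=6: C(9,6)·!3 = 84·2 = 168
Total = 362843.

362843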